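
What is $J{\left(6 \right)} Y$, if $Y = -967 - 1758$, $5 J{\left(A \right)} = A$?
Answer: $-3270$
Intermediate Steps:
$J{\left(A \right)} = \frac{A}{5}$
$Y = -2725$ ($Y = -967 - 1758 = -2725$)
$J{\left(6 \right)} Y = \frac{1}{5} \cdot 6 \left(-2725\right) = \frac{6}{5} \left(-2725\right) = -3270$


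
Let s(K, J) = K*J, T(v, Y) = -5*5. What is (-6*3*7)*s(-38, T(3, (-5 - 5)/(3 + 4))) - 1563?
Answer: -121263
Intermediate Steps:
T(v, Y) = -25
s(K, J) = J*K
(-6*3*7)*s(-38, T(3, (-5 - 5)/(3 + 4))) - 1563 = (-6*3*7)*(-25*(-38)) - 1563 = -18*7*950 - 1563 = -126*950 - 1563 = -119700 - 1563 = -121263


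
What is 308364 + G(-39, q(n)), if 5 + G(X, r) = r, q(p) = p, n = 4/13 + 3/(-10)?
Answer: 40086671/130 ≈ 3.0836e+5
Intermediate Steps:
n = 1/130 (n = 4*(1/13) + 3*(-1/10) = 4/13 - 3/10 = 1/130 ≈ 0.0076923)
G(X, r) = -5 + r
308364 + G(-39, q(n)) = 308364 + (-5 + 1/130) = 308364 - 649/130 = 40086671/130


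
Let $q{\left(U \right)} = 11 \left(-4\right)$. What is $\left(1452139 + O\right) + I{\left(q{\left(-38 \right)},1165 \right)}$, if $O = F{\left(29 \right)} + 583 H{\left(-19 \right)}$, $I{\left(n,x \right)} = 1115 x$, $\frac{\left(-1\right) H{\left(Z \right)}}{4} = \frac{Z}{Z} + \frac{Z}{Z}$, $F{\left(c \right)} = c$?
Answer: $2746479$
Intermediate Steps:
$H{\left(Z \right)} = -8$ ($H{\left(Z \right)} = - 4 \left(\frac{Z}{Z} + \frac{Z}{Z}\right) = - 4 \left(1 + 1\right) = \left(-4\right) 2 = -8$)
$q{\left(U \right)} = -44$
$O = -4635$ ($O = 29 + 583 \left(-8\right) = 29 - 4664 = -4635$)
$\left(1452139 + O\right) + I{\left(q{\left(-38 \right)},1165 \right)} = \left(1452139 - 4635\right) + 1115 \cdot 1165 = 1447504 + 1298975 = 2746479$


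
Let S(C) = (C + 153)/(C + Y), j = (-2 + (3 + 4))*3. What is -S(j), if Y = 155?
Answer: -84/85 ≈ -0.98824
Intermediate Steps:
j = 15 (j = (-2 + 7)*3 = 5*3 = 15)
S(C) = (153 + C)/(155 + C) (S(C) = (C + 153)/(C + 155) = (153 + C)/(155 + C))
-S(j) = -(153 + 15)/(155 + 15) = -168/170 = -1*84/85 = -84/85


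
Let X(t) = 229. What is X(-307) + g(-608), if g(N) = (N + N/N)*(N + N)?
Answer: 738341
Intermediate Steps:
g(N) = 2*N*(1 + N) (g(N) = (N + 1)*(2*N) = (1 + N)*(2*N) = 2*N*(1 + N))
X(-307) + g(-608) = 229 + 2*(-608)*(1 - 608) = 229 + 2*(-608)*(-607) = 229 + 738112 = 738341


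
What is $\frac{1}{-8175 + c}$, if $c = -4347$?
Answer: $- \frac{1}{12522} \approx -7.9859 \cdot 10^{-5}$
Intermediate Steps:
$\frac{1}{-8175 + c} = \frac{1}{-8175 - 4347} = \frac{1}{-12522} = - \frac{1}{12522}$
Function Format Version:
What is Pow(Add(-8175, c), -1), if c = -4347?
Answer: Rational(-1, 12522) ≈ -7.9859e-5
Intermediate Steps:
Pow(Add(-8175, c), -1) = Pow(Add(-8175, -4347), -1) = Pow(-12522, -1) = Rational(-1, 12522)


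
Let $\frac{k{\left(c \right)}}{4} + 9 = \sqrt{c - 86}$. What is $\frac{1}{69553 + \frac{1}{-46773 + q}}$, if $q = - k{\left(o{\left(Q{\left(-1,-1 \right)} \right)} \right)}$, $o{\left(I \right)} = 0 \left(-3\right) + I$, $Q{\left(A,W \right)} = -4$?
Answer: $\frac{949549992219}{66044050588491241} - \frac{3 i \sqrt{10}}{2641762023539649640} \approx 1.4378 \cdot 10^{-5} - 3.5911 \cdot 10^{-18} i$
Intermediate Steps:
$o{\left(I \right)} = I$ ($o{\left(I \right)} = 0 + I = I$)
$k{\left(c \right)} = -36 + 4 \sqrt{-86 + c}$ ($k{\left(c \right)} = -36 + 4 \sqrt{c - 86} = -36 + 4 \sqrt{-86 + c}$)
$q = 36 - 12 i \sqrt{10}$ ($q = - (-36 + 4 \sqrt{-86 - 4}) = - (-36 + 4 \sqrt{-90}) = - (-36 + 4 \cdot 3 i \sqrt{10}) = - (-36 + 12 i \sqrt{10}) = 36 - 12 i \sqrt{10} \approx 36.0 - 37.947 i$)
$\frac{1}{69553 + \frac{1}{-46773 + q}} = \frac{1}{69553 + \frac{1}{-46773 + \left(36 - 12 i \sqrt{10}\right)}} = \frac{1}{69553 + \frac{1}{-46737 - 12 i \sqrt{10}}}$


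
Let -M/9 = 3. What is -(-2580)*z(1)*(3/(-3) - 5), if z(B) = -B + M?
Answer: 433440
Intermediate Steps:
M = -27 (M = -9*3 = -27)
z(B) = -27 - B (z(B) = -B - 27 = -27 - B)
-(-2580)*z(1)*(3/(-3) - 5) = -(-2580)*(-27 - 1*1)*(3/(-3) - 5) = -(-2580)*(-27 - 1)*(3*(-⅓) - 5) = -(-2580)*(-28*(-1 - 5)) = -(-2580)*(-28*(-6)) = -(-2580)*168 = -1*(-433440) = 433440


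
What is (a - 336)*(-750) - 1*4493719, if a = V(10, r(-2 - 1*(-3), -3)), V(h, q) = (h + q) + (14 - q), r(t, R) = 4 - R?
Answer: -4259719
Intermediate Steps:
V(h, q) = 14 + h
a = 24 (a = 14 + 10 = 24)
(a - 336)*(-750) - 1*4493719 = (24 - 336)*(-750) - 1*4493719 = -312*(-750) - 4493719 = 234000 - 4493719 = -4259719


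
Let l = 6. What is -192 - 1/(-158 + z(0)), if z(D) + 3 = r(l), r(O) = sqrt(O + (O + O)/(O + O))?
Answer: -710761/3702 + sqrt(7)/25914 ≈ -191.99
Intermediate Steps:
r(O) = sqrt(1 + O) (r(O) = sqrt(O + (2*O)/((2*O))) = sqrt(O + (2*O)*(1/(2*O))) = sqrt(O + 1) = sqrt(1 + O))
z(D) = -3 + sqrt(7) (z(D) = -3 + sqrt(1 + 6) = -3 + sqrt(7))
-192 - 1/(-158 + z(0)) = -192 - 1/(-158 + (-3 + sqrt(7))) = -192 - 1/(-161 + sqrt(7))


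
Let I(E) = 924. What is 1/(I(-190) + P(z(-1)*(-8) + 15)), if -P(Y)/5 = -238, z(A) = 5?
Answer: 1/2114 ≈ 0.00047304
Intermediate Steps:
P(Y) = 1190 (P(Y) = -5*(-238) = 1190)
1/(I(-190) + P(z(-1)*(-8) + 15)) = 1/(924 + 1190) = 1/2114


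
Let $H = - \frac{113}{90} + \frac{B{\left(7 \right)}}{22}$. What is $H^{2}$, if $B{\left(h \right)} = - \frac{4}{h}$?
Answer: $\frac{78872161}{48024900} \approx 1.6423$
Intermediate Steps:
$H = - \frac{8881}{6930}$ ($H = - \frac{113}{90} + \frac{\left(-4\right) \frac{1}{7}}{22} = \left(-113\right) \frac{1}{90} + \left(-4\right) \frac{1}{7} \cdot \frac{1}{22} = - \frac{113}{90} - \frac{2}{77} = - \frac{8881}{6930} \approx -1.2815$)
$H^{2} = \left(- \frac{8881}{6930}\right)^{2} = \frac{78872161}{48024900}$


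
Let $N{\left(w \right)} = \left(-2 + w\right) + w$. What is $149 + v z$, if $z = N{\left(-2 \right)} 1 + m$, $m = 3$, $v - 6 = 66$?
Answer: $-67$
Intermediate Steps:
$v = 72$ ($v = 6 + 66 = 72$)
$N{\left(w \right)} = -2 + 2 w$
$z = -3$ ($z = \left(-2 + 2 \left(-2\right)\right) 1 + 3 = \left(-2 - 4\right) 1 + 3 = \left(-6\right) 1 + 3 = -6 + 3 = -3$)
$149 + v z = 149 + 72 \left(-3\right) = 149 - 216 = -67$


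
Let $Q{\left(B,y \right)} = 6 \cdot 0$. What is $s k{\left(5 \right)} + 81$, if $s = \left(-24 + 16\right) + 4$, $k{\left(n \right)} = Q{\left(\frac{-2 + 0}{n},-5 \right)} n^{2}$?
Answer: $81$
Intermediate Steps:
$Q{\left(B,y \right)} = 0$
$k{\left(n \right)} = 0$ ($k{\left(n \right)} = 0 n^{2} = 0$)
$s = -4$ ($s = -8 + 4 = -4$)
$s k{\left(5 \right)} + 81 = \left(-4\right) 0 + 81 = 0 + 81 = 81$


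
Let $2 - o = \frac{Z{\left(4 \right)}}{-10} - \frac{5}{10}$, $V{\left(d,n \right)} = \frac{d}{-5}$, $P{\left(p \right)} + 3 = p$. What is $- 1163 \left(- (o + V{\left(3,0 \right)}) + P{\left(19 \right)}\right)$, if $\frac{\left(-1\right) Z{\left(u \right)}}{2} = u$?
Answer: $- \frac{173287}{10} \approx -17329.0$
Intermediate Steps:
$Z{\left(u \right)} = - 2 u$
$P{\left(p \right)} = -3 + p$
$V{\left(d,n \right)} = - \frac{d}{5}$ ($V{\left(d,n \right)} = d \left(- \frac{1}{5}\right) = - \frac{d}{5}$)
$o = \frac{17}{10}$ ($o = 2 - \left(\frac{\left(-2\right) 4}{-10} - \frac{5}{10}\right) = 2 - \left(\left(-8\right) \left(- \frac{1}{10}\right) - \frac{1}{2}\right) = 2 - \left(\frac{4}{5} - \frac{1}{2}\right) = 2 - \frac{3}{10} = \frac{17}{10} \approx 1.7$)
$- 1163 \left(- (o + V{\left(3,0 \right)}) + P{\left(19 \right)}\right) = - 1163 \left(- (\frac{17}{10} - \frac{3}{5}) + \left(-3 + 19\right)\right) = - 1163 \left(- (\frac{17}{10} - \frac{3}{5}) + 16\right) = - 1163 \left(\left(-1\right) \frac{11}{10} + 16\right) = - 1163 \left(- \frac{11}{10} + 16\right) = \left(-1163\right) \frac{149}{10} = - \frac{173287}{10}$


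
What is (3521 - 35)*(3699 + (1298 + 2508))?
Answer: 26162430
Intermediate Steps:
(3521 - 35)*(3699 + (1298 + 2508)) = 3486*(3699 + 3806) = 3486*7505 = 26162430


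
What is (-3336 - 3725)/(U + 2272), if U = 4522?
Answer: -7061/6794 ≈ -1.0393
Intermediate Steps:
(-3336 - 3725)/(U + 2272) = (-3336 - 3725)/(4522 + 2272) = -7061/6794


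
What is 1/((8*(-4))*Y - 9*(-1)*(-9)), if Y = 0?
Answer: -1/81 ≈ -0.012346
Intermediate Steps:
1/((8*(-4))*Y - 9*(-1)*(-9)) = 1/((8*(-4))*0 - 9*(-1)*(-9)) = 1/(-32*0 + 9*(-9)) = 1/(0 - 81) = 1/(-81) = -1/81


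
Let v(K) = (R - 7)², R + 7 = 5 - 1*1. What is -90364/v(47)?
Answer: -22591/25 ≈ -903.64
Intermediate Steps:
R = -3 (R = -7 + (5 - 1*1) = -7 + (5 - 1) = -7 + 4 = -3)
v(K) = 100 (v(K) = (-3 - 7)² = (-10)² = 100)
-90364/v(47) = -90364/100 = -90364*1/100 = -22591/25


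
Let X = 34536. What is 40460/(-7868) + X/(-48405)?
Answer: -26549947/4533935 ≈ -5.8558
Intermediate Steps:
40460/(-7868) + X/(-48405) = 40460/(-7868) + 34536/(-48405) = 40460*(-1/7868) + 34536*(-1/48405) = -1445/281 - 11512/16135 = -26549947/4533935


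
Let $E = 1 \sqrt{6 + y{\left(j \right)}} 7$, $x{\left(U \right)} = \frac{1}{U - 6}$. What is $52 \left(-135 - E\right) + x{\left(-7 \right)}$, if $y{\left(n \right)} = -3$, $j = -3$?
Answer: $- \frac{91261}{13} - 364 \sqrt{3} \approx -7650.5$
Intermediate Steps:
$x{\left(U \right)} = \frac{1}{-6 + U}$
$E = 7 \sqrt{3}$ ($E = 1 \sqrt{6 - 3} \cdot 7 = 1 \sqrt{3} \cdot 7 = \sqrt{3} \cdot 7 = 7 \sqrt{3} \approx 12.124$)
$52 \left(-135 - E\right) + x{\left(-7 \right)} = 52 \left(-135 - 7 \sqrt{3}\right) + \frac{1}{-6 - 7} = 52 \left(-135 - 7 \sqrt{3}\right) + \frac{1}{-13} = \left(-7020 - 364 \sqrt{3}\right) - \frac{1}{13} = - \frac{91261}{13} - 364 \sqrt{3}$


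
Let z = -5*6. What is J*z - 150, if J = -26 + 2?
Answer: 570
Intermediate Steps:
J = -24
z = -30
J*z - 150 = -24*(-30) - 150 = 720 - 150 = 570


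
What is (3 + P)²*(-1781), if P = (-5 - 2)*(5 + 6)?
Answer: -9752756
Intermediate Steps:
P = -77 (P = -7*11 = -77)
(3 + P)²*(-1781) = (3 - 77)²*(-1781) = (-74)²*(-1781) = 5476*(-1781) = -9752756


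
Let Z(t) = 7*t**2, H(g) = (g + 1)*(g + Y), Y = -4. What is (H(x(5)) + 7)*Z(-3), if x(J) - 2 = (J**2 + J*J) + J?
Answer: 194103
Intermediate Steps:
x(J) = 2 + J + 2*J**2 (x(J) = 2 + ((J**2 + J*J) + J) = 2 + ((J**2 + J**2) + J) = 2 + (2*J**2 + J) = 2 + (J + 2*J**2) = 2 + J + 2*J**2)
H(g) = (1 + g)*(-4 + g) (H(g) = (g + 1)*(g - 4) = (1 + g)*(-4 + g))
(H(x(5)) + 7)*Z(-3) = ((-4 + (2 + 5 + 2*5**2)**2 - 3*(2 + 5 + 2*5**2)) + 7)*(7*(-3)**2) = ((-4 + (2 + 5 + 2*25)**2 - 3*(2 + 5 + 2*25)) + 7)*(7*9) = ((-4 + (2 + 5 + 50)**2 - 3*(2 + 5 + 50)) + 7)*63 = ((-4 + 57**2 - 3*57) + 7)*63 = ((-4 + 3249 - 171) + 7)*63 = (3074 + 7)*63 = 3081*63 = 194103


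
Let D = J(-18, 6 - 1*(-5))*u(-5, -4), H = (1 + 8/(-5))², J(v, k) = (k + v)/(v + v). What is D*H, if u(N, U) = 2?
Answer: 7/50 ≈ 0.14000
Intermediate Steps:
J(v, k) = (k + v)/(2*v) (J(v, k) = (k + v)/((2*v)) = (k + v)*(1/(2*v)) = (k + v)/(2*v))
H = 9/25 (H = (1 + 8*(-⅕))² = (1 - 8/5)² = (-⅗)² = 9/25 ≈ 0.36000)
D = 7/18 (D = ((½)*((6 - 1*(-5)) - 18)/(-18))*2 = ((½)*(-1/18)*((6 + 5) - 18))*2 = ((½)*(-1/18)*(11 - 18))*2 = ((½)*(-1/18)*(-7))*2 = (7/36)*2 = 7/18 ≈ 0.38889)
D*H = (7/18)*(9/25) = 7/50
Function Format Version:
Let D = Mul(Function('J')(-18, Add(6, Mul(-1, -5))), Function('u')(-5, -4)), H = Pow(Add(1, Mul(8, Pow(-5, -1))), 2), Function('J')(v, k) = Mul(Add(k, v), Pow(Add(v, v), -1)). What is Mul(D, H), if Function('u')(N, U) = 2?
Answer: Rational(7, 50) ≈ 0.14000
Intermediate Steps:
Function('J')(v, k) = Mul(Rational(1, 2), Pow(v, -1), Add(k, v)) (Function('J')(v, k) = Mul(Add(k, v), Pow(Mul(2, v), -1)) = Mul(Add(k, v), Mul(Rational(1, 2), Pow(v, -1))) = Mul(Rational(1, 2), Pow(v, -1), Add(k, v)))
H = Rational(9, 25) (H = Pow(Add(1, Mul(8, Rational(-1, 5))), 2) = Pow(Add(1, Rational(-8, 5)), 2) = Pow(Rational(-3, 5), 2) = Rational(9, 25) ≈ 0.36000)
D = Rational(7, 18) (D = Mul(Mul(Rational(1, 2), Pow(-18, -1), Add(Add(6, Mul(-1, -5)), -18)), 2) = Mul(Mul(Rational(1, 2), Rational(-1, 18), Add(Add(6, 5), -18)), 2) = Mul(Mul(Rational(1, 2), Rational(-1, 18), Add(11, -18)), 2) = Mul(Mul(Rational(1, 2), Rational(-1, 18), -7), 2) = Mul(Rational(7, 36), 2) = Rational(7, 18) ≈ 0.38889)
Mul(D, H) = Mul(Rational(7, 18), Rational(9, 25)) = Rational(7, 50)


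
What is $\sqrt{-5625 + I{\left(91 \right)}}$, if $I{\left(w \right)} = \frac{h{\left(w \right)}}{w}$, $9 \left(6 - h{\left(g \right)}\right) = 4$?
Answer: $\frac{5 i \sqrt{16768843}}{273} \approx 75.0 i$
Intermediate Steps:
$h{\left(g \right)} = \frac{50}{9}$ ($h{\left(g \right)} = 6 - \frac{4}{9} = \frac{50}{9}$)
$I{\left(w \right)} = \frac{50}{9 w}$
$\sqrt{-5625 + I{\left(91 \right)}} = \sqrt{-5625 + \frac{50}{9 \cdot 91}} = \sqrt{-5625 + \frac{50}{9} \cdot \frac{1}{91}} = \sqrt{-5625 + \frac{50}{819}} = \sqrt{- \frac{4606825}{819}} = \frac{5 i \sqrt{16768843}}{273}$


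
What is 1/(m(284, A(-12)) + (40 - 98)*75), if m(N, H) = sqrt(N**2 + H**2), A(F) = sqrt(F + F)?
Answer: -2175/9420934 - sqrt(20158)/9420934 ≈ -0.00024594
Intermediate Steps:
A(F) = sqrt(2)*sqrt(F) (A(F) = sqrt(2*F) = sqrt(2)*sqrt(F))
m(N, H) = sqrt(H**2 + N**2)
1/(m(284, A(-12)) + (40 - 98)*75) = 1/(sqrt((sqrt(2)*sqrt(-12))**2 + 284**2) + (40 - 98)*75) = 1/(sqrt((sqrt(2)*(2*I*sqrt(3)))**2 + 80656) - 58*75) = 1/(sqrt((2*I*sqrt(6))**2 + 80656) - 4350) = 1/(sqrt(-24 + 80656) - 4350) = 1/(sqrt(80632) - 4350) = 1/(2*sqrt(20158) - 4350) = 1/(-4350 + 2*sqrt(20158))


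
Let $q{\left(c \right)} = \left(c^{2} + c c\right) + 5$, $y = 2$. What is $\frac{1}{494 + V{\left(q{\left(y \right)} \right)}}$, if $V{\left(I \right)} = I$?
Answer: $\frac{1}{507} \approx 0.0019724$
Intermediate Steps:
$q{\left(c \right)} = 5 + 2 c^{2}$ ($q{\left(c \right)} = \left(c^{2} + c^{2}\right) + 5 = 2 c^{2} + 5 = 5 + 2 c^{2}$)
$\frac{1}{494 + V{\left(q{\left(y \right)} \right)}} = \frac{1}{494 + \left(5 + 2 \cdot 2^{2}\right)} = \frac{1}{494 + \left(5 + 2 \cdot 4\right)} = \frac{1}{494 + \left(5 + 8\right)} = \frac{1}{494 + 13} = \frac{1}{507}$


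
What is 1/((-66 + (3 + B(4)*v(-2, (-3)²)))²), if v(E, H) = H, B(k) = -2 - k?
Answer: 1/13689 ≈ 7.3051e-5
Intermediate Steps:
1/((-66 + (3 + B(4)*v(-2, (-3)²)))²) = 1/((-66 + (3 + (-2 - 1*4)*(-3)²))²) = 1/((-66 + (3 + (-2 - 4)*9))²) = 1/((-66 + (3 - 6*9))²) = 1/((-66 + (3 - 54))²) = 1/((-66 - 51)²) = 1/((-117)²) = 1/13689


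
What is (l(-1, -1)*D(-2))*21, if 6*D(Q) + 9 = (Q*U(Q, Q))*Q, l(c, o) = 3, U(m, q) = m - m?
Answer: -189/2 ≈ -94.500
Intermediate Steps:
U(m, q) = 0
D(Q) = -3/2 (D(Q) = -3/2 + ((Q*0)*Q)/6 = -3/2 + (0*Q)/6 = -3/2 + (⅙)*0 = -3/2 + 0 = -3/2)
(l(-1, -1)*D(-2))*21 = (3*(-3/2))*21 = -9/2*21 = -189/2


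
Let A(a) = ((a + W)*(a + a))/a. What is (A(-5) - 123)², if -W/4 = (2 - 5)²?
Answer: 42025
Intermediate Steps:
W = -36 (W = -4*(2 - 5)² = -4*(-3)² = -4*9 = -36)
A(a) = -72 + 2*a (A(a) = ((a - 36)*(a + a))/a = ((-36 + a)*(2*a))/a = (2*a*(-36 + a))/a = -72 + 2*a)
(A(-5) - 123)² = ((-72 + 2*(-5)) - 123)² = ((-72 - 10) - 123)² = (-82 - 123)² = (-205)² = 42025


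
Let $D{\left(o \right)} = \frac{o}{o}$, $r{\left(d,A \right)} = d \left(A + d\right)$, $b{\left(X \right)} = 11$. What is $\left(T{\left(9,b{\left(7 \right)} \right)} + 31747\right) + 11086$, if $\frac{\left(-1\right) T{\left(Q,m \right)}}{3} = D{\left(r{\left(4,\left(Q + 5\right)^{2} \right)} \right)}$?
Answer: $42830$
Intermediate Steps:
$D{\left(o \right)} = 1$
$T{\left(Q,m \right)} = -3$ ($T{\left(Q,m \right)} = \left(-3\right) 1 = -3$)
$\left(T{\left(9,b{\left(7 \right)} \right)} + 31747\right) + 11086 = \left(-3 + 31747\right) + 11086 = 31744 + 11086 = 42830$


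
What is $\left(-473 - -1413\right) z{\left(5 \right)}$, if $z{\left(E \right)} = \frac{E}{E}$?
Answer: $940$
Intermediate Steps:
$z{\left(E \right)} = 1$
$\left(-473 - -1413\right) z{\left(5 \right)} = \left(-473 - -1413\right) 1 = \left(-473 + 1413\right) 1 = 940 \cdot 1 = 940$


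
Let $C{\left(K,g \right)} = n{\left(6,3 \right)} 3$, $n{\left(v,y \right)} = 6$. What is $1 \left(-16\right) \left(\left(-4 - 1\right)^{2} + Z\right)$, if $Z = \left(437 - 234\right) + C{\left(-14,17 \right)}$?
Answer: $-3936$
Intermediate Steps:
$C{\left(K,g \right)} = 18$ ($C{\left(K,g \right)} = 6 \cdot 3 = 18$)
$Z = 221$ ($Z = \left(437 - 234\right) + 18 = 203 + 18 = 221$)
$1 \left(-16\right) \left(\left(-4 - 1\right)^{2} + Z\right) = 1 \left(-16\right) \left(\left(-4 - 1\right)^{2} + 221\right) = - 16 \left(\left(-5\right)^{2} + 221\right) = - 16 \left(25 + 221\right) = \left(-16\right) 246 = -3936$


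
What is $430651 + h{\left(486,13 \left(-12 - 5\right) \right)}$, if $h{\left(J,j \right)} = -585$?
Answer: $430066$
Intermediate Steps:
$430651 + h{\left(486,13 \left(-12 - 5\right) \right)} = 430651 - 585 = 430066$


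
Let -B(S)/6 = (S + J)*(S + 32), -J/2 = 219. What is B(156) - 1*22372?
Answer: 295724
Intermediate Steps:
J = -438 (J = -2*219 = -438)
B(S) = -6*(-438 + S)*(32 + S) (B(S) = -6*(S - 438)*(S + 32) = -6*(-438 + S)*(32 + S))
B(156) - 1*22372 = (84096 - 6*156² + 2436*156) - 1*22372 = (84096 - 6*24336 + 380016) - 22372 = (84096 - 146016 + 380016) - 22372 = 318096 - 22372 = 295724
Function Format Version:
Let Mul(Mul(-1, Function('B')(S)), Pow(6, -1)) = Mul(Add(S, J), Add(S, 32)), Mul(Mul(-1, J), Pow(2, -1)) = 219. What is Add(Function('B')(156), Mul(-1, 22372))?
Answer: 295724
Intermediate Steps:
J = -438 (J = Mul(-2, 219) = -438)
Function('B')(S) = Mul(-6, Add(-438, S), Add(32, S)) (Function('B')(S) = Mul(-6, Mul(Add(S, -438), Add(S, 32))) = Mul(-6, Mul(Add(-438, S), Add(32, S))) = Mul(-6, Add(-438, S), Add(32, S)))
Add(Function('B')(156), Mul(-1, 22372)) = Add(Add(84096, Mul(-6, Pow(156, 2)), Mul(2436, 156)), Mul(-1, 22372)) = Add(Add(84096, Mul(-6, 24336), 380016), -22372) = Add(Add(84096, -146016, 380016), -22372) = Add(318096, -22372) = 295724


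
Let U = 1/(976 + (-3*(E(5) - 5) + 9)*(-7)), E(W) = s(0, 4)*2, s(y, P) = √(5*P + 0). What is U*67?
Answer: 6767/77198 - 1407*√5/154396 ≈ 0.067281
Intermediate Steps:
s(y, P) = √5*√P (s(y, P) = √(5*P) = √5*√P)
E(W) = 4*√5 (E(W) = (√5*√4)*2 = (√5*2)*2 = (2*√5)*2 = 4*√5)
U = 1/(808 + 84*√5) (U = 1/(976 + (-3*(4*√5 - 5) + 9)*(-7)) = 1/(976 + (-3*(-5 + 4*√5) + 9)*(-7)) = 1/(976 + ((15 - 12*√5) + 9)*(-7)) = 1/(976 + (24 - 12*√5)*(-7)) = 1/(976 + (-168 + 84*√5)) = 1/(808 + 84*√5) ≈ 0.0010042)
U*67 = (101/77198 - 21*√5/154396)*67 = 6767/77198 - 1407*√5/154396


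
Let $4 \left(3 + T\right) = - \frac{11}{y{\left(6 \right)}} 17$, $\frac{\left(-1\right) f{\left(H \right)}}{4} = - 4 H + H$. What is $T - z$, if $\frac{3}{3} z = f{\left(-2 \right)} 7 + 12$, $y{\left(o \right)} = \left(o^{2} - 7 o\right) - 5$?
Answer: $\frac{629}{4} \approx 157.25$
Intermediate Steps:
$f{\left(H \right)} = 12 H$ ($f{\left(H \right)} = - 4 \left(- 4 H + H\right) = - 4 \left(- 3 H\right) = 12 H$)
$y{\left(o \right)} = -5 + o^{2} - 7 o$
$z = -156$ ($z = 12 \left(-2\right) 7 + 12 = \left(-24\right) 7 + 12 = -168 + 12 = -156$)
$T = \frac{5}{4}$ ($T = -3 + \frac{- \frac{11}{-5 + 6^{2} - 42} \cdot 17}{4} = -3 + \frac{- \frac{11}{-5 + 36 - 42} \cdot 17}{4} = -3 + \frac{- \frac{11}{-11} \cdot 17}{4} = -3 + \frac{\left(-11\right) \left(- \frac{1}{11}\right) 17}{4} = -3 + \frac{1 \cdot 17}{4} = -3 + \frac{1}{4} \cdot 17 = -3 + \frac{17}{4} = \frac{5}{4} \approx 1.25$)
$T - z = \frac{5}{4} - -156 = \frac{5}{4} + 156 = \frac{629}{4}$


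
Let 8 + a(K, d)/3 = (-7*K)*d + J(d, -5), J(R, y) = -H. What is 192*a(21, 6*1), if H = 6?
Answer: -516096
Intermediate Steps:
J(R, y) = -6 (J(R, y) = -1*6 = -6)
a(K, d) = -42 - 21*K*d (a(K, d) = -24 + 3*((-7*K)*d - 6) = -24 + 3*(-7*K*d - 6) = -24 + 3*(-6 - 7*K*d) = -24 + (-18 - 21*K*d) = -42 - 21*K*d)
192*a(21, 6*1) = 192*(-42 - 21*21*6*1) = 192*(-42 - 21*21*6) = 192*(-42 - 2646) = 192*(-2688) = -516096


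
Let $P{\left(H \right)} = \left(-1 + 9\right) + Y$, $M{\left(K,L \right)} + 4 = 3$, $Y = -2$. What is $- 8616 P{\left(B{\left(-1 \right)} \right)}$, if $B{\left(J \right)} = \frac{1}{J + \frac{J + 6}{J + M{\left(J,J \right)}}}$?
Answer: $-51696$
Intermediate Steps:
$M{\left(K,L \right)} = -1$ ($M{\left(K,L \right)} = -4 + 3 = -1$)
$B{\left(J \right)} = \frac{1}{J + \frac{6 + J}{-1 + J}}$ ($B{\left(J \right)} = \frac{1}{J + \frac{J + 6}{J - 1}} = \frac{1}{J + \frac{6 + J}{-1 + J}}$)
$P{\left(H \right)} = 6$ ($P{\left(H \right)} = \left(-1 + 9\right) - 2 = 8 - 2 = 6$)
$- 8616 P{\left(B{\left(-1 \right)} \right)} = \left(-8616\right) 6 = -51696$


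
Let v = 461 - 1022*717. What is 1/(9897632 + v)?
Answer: 1/9165319 ≈ 1.0911e-7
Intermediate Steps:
v = -732313 (v = 461 - 732774 = -732313)
1/(9897632 + v) = 1/(9897632 - 732313) = 1/9165319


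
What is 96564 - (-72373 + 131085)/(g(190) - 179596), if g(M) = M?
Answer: 8662109848/89703 ≈ 96564.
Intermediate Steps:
96564 - (-72373 + 131085)/(g(190) - 179596) = 96564 - (-72373 + 131085)/(190 - 179596) = 96564 - 58712/(-179406) = 96564 - 58712*(-1)/179406 = 96564 - 1*(-29356/89703) = 96564 + 29356/89703 = 8662109848/89703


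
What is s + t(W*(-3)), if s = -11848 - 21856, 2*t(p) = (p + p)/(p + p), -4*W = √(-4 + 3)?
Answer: -67407/2 ≈ -33704.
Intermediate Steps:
W = -I/4 (W = -√(-4 + 3)/4 = -I/4 ≈ -0.25*I)
t(p) = ½ (t(p) = ((p + p)/(p + p))/2 = ((2*p)/((2*p)))/2 = ((2*p)*(1/(2*p)))/2 = (½)*1 = ½)
s = -33704
s + t(W*(-3)) = -33704 + ½ = -67407/2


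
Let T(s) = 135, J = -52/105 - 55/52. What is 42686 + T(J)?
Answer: 42821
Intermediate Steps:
J = -8479/5460 (J = -52*1/105 - 55*1/52 = -52/105 - 55/52 = -8479/5460 ≈ -1.5529)
42686 + T(J) = 42686 + 135 = 42821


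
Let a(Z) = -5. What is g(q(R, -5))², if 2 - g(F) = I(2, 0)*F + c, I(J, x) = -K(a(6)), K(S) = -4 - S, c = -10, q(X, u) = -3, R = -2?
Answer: 81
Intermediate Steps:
I(J, x) = -1 (I(J, x) = -(-4 - 1*(-5)) = -(-4 + 5) = -1*1 = -1)
g(F) = 12 + F (g(F) = 2 - (-F - 10) = 2 - (-10 - F) = 2 + (10 + F) = 12 + F)
g(q(R, -5))² = (12 - 3)² = 9² = 81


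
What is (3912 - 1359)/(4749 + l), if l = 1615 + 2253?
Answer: 2553/8617 ≈ 0.29627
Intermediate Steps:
l = 3868
(3912 - 1359)/(4749 + l) = (3912 - 1359)/(4749 + 3868) = 2553/8617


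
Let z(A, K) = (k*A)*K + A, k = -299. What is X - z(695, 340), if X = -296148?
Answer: 70356857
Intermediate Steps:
z(A, K) = A - 299*A*K (z(A, K) = (-299*A)*K + A = -299*A*K + A = A - 299*A*K)
X - z(695, 340) = -296148 - 695*(1 - 299*340) = -296148 - 695*(1 - 101660) = -296148 - 695*(-101659) = -296148 - 1*(-70653005) = -296148 + 70653005 = 70356857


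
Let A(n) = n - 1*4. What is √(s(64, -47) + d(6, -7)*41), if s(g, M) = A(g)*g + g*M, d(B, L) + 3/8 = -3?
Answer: √11098/4 ≈ 26.337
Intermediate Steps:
d(B, L) = -27/8 (d(B, L) = -3/8 - 3 = -27/8)
A(n) = -4 + n (A(n) = n - 4 = -4 + n)
s(g, M) = M*g + g*(-4 + g) (s(g, M) = (-4 + g)*g + g*M = g*(-4 + g) + M*g = M*g + g*(-4 + g))
√(s(64, -47) + d(6, -7)*41) = √(64*(-4 - 47 + 64) - 27/8*41) = √(64*13 - 1107/8) = √(832 - 1107/8) = √(5549/8) = √11098/4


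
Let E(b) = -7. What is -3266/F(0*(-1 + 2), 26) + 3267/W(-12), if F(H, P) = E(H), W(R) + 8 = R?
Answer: 42451/140 ≈ 303.22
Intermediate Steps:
W(R) = -8 + R
F(H, P) = -7
-3266/F(0*(-1 + 2), 26) + 3267/W(-12) = -3266/(-7) + 3267/(-8 - 12) = -3266*(-1/7) + 3267/(-20) = 3266/7 + 3267*(-1/20) = 3266/7 - 3267/20 = 42451/140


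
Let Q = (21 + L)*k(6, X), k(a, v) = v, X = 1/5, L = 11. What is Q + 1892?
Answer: 9492/5 ≈ 1898.4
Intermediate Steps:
X = 1/5 ≈ 0.20000
Q = 32/5 (Q = (21 + 11)*(1/5) = 32*(1/5) = 32/5 ≈ 6.4000)
Q + 1892 = 32/5 + 1892 = 9492/5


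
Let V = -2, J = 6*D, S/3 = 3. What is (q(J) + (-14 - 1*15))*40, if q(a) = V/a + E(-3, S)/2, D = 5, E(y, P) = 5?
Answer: -3188/3 ≈ -1062.7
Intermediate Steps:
S = 9 (S = 3*3 = 9)
J = 30 (J = 6*5 = 30)
q(a) = 5/2 - 2/a (q(a) = -2/a + 5/2 = 5/2 - 2/a)
(q(J) + (-14 - 1*15))*40 = ((5/2 - 2/30) + (-14 - 1*15))*40 = ((5/2 - 2*1/30) + (-14 - 15))*40 = ((5/2 - 1/15) - 29)*40 = (73/30 - 29)*40 = -797/30*40 = -3188/3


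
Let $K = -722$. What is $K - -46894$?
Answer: $46172$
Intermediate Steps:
$K - -46894 = -722 - -46894 = -722 + 46894 = 46172$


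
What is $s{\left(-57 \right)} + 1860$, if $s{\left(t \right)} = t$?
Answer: $1803$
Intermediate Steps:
$s{\left(-57 \right)} + 1860 = -57 + 1860 = 1803$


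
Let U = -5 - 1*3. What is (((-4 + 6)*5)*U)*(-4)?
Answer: 320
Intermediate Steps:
U = -8 (U = -5 - 3 = -8)
(((-4 + 6)*5)*U)*(-4) = (((-4 + 6)*5)*(-8))*(-4) = ((2*5)*(-8))*(-4) = (10*(-8))*(-4) = -80*(-4) = 320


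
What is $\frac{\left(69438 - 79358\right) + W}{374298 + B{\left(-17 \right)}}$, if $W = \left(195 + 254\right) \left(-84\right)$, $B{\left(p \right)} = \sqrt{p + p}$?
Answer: $- \frac{8915029764}{70049496419} + \frac{23818 i \sqrt{34}}{70049496419} \approx -0.12727 + 1.9826 \cdot 10^{-6} i$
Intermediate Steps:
$B{\left(p \right)} = \sqrt{2} \sqrt{p}$ ($B{\left(p \right)} = \sqrt{2 p} = \sqrt{2} \sqrt{p}$)
$W = -37716$ ($W = 449 \left(-84\right) = -37716$)
$\frac{\left(69438 - 79358\right) + W}{374298 + B{\left(-17 \right)}} = \frac{\left(69438 - 79358\right) - 37716}{374298 + \sqrt{2} \sqrt{-17}} = \frac{-9920 - 37716}{374298 + \sqrt{2} i \sqrt{17}} = - \frac{47636}{374298 + i \sqrt{34}}$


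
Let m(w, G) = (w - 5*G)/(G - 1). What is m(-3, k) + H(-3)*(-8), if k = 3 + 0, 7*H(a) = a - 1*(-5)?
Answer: -79/7 ≈ -11.286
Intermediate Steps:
H(a) = 5/7 + a/7 (H(a) = (a - 1*(-5))/7 = (a + 5)/7 = (5 + a)/7 = 5/7 + a/7)
k = 3
m(w, G) = (w - 5*G)/(-1 + G)
m(-3, k) + H(-3)*(-8) = (-3 - 5*3)/(-1 + 3) + (5/7 + (⅐)*(-3))*(-8) = (-3 - 15)/2 + (5/7 - 3/7)*(-8) = (½)*(-18) + (2/7)*(-8) = -9 - 16/7 = -79/7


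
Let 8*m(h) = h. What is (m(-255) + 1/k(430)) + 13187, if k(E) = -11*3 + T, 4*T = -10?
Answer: 7472095/568 ≈ 13155.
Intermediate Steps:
T = -5/2 (T = (¼)*(-10) = -5/2 ≈ -2.5000)
m(h) = h/8
k(E) = -71/2 (k(E) = -11*3 - 5/2 = -33 - 5/2 = -71/2)
(m(-255) + 1/k(430)) + 13187 = ((⅛)*(-255) + 1/(-71/2)) + 13187 = (-255/8 - 2/71) + 13187 = -18121/568 + 13187 = 7472095/568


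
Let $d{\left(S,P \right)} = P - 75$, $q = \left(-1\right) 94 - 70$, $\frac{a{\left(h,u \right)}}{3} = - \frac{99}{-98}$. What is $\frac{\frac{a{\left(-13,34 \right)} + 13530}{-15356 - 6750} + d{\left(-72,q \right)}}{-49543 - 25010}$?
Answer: $\frac{519092969}{161510724564} \approx 0.003214$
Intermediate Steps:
$a{\left(h,u \right)} = \frac{297}{98}$ ($a{\left(h,u \right)} = 3 \left(- \frac{99}{-98}\right) = 3 \left(\left(-99\right) \left(- \frac{1}{98}\right)\right) = 3 \cdot \frac{99}{98} = \frac{297}{98}$)
$q = -164$ ($q = -94 - 70 = -164$)
$d{\left(S,P \right)} = -75 + P$ ($d{\left(S,P \right)} = P - 75 = -75 + P$)
$\frac{\frac{a{\left(-13,34 \right)} + 13530}{-15356 - 6750} + d{\left(-72,q \right)}}{-49543 - 25010} = \frac{\frac{\frac{297}{98} + 13530}{-15356 - 6750} - 239}{-49543 - 25010} = \frac{\frac{1326237}{98 \left(-22106\right)} - 239}{-74553} = \left(\frac{1326237}{98} \left(- \frac{1}{22106}\right) - 239\right) \left(- \frac{1}{74553}\right) = \left(- \frac{1326237}{2166388} - 239\right) \left(- \frac{1}{74553}\right) = \left(- \frac{519092969}{2166388}\right) \left(- \frac{1}{74553}\right) = \frac{519092969}{161510724564}$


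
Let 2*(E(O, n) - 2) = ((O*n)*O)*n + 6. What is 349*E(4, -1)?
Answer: 4537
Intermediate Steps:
E(O, n) = 5 + O²*n²/2 (E(O, n) = 2 + (((O*n)*O)*n + 6)/2 = 2 + ((n*O²)*n + 6)/2 = 2 + (O²*n² + 6)/2 = 2 + (6 + O²*n²)/2 = 2 + (3 + O²*n²/2) = 5 + O²*n²/2)
349*E(4, -1) = 349*(5 + (½)*4²*(-1)²) = 349*(5 + (½)*16*1) = 349*(5 + 8) = 349*13 = 4537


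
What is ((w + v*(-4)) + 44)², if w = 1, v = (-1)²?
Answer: 1681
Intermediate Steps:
v = 1
((w + v*(-4)) + 44)² = ((1 + 1*(-4)) + 44)² = ((1 - 4) + 44)² = (-3 + 44)² = 41² = 1681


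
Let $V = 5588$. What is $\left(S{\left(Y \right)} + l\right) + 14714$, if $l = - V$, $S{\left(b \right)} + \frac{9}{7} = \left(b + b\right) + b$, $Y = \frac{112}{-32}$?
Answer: $\frac{127599}{14} \approx 9114.2$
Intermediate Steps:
$Y = - \frac{7}{2}$ ($Y = 112 \left(- \frac{1}{32}\right) = - \frac{7}{2} \approx -3.5$)
$S{\left(b \right)} = - \frac{9}{7} + 3 b$ ($S{\left(b \right)} = - \frac{9}{7} + \left(\left(b + b\right) + b\right) = - \frac{9}{7} + \left(2 b + b\right) = - \frac{9}{7} + 3 b$)
$l = -5588$ ($l = \left(-1\right) 5588 = -5588$)
$\left(S{\left(Y \right)} + l\right) + 14714 = \left(\left(- \frac{9}{7} + 3 \left(- \frac{7}{2}\right)\right) - 5588\right) + 14714 = \left(\left(- \frac{9}{7} - \frac{21}{2}\right) - 5588\right) + 14714 = \left(- \frac{165}{14} - 5588\right) + 14714 = - \frac{78397}{14} + 14714 = \frac{127599}{14}$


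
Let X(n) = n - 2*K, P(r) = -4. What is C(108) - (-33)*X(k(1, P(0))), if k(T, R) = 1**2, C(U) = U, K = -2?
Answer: 273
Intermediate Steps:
k(T, R) = 1
X(n) = 4 + n (X(n) = n - 2*(-2) = n + 4 = 4 + n)
C(108) - (-33)*X(k(1, P(0))) = 108 - (-33)*(4 + 1) = 108 - (-33)*5 = 108 - 1*(-165) = 108 + 165 = 273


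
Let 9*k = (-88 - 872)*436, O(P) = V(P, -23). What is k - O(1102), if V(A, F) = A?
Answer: -142826/3 ≈ -47609.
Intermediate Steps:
O(P) = P
k = -139520/3 (k = ((-88 - 872)*436)/9 = (-960*436)/9 = (⅑)*(-418560) = -139520/3 ≈ -46507.)
k - O(1102) = -139520/3 - 1*1102 = -139520/3 - 1102 = -142826/3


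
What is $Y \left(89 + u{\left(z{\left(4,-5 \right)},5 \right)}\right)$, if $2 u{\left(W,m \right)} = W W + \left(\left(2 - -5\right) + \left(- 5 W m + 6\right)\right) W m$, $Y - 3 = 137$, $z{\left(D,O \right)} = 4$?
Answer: $-108220$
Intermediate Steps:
$Y = 140$ ($Y = 3 + 137 = 140$)
$u{\left(W,m \right)} = \frac{W^{2}}{2} + \frac{W m \left(13 - 5 W m\right)}{2}$ ($u{\left(W,m \right)} = \frac{W W + \left(\left(2 - -5\right) + \left(- 5 W m + 6\right)\right) W m}{2} = \frac{W^{2} + \left(\left(2 + 5\right) - \left(-6 + 5 W m\right)\right) W m}{2} = \frac{W^{2} + \left(7 - \left(-6 + 5 W m\right)\right) W m}{2} = \frac{W^{2} + \left(13 - 5 W m\right) W m}{2} = \frac{W^{2} + W \left(13 - 5 W m\right) m}{2} = \frac{W^{2} + W m \left(13 - 5 W m\right)}{2} = \frac{W^{2}}{2} + \frac{W m \left(13 - 5 W m\right)}{2}$)
$Y \left(89 + u{\left(z{\left(4,-5 \right)},5 \right)}\right) = 140 \left(89 + \frac{1}{2} \cdot 4 \left(4 + 13 \cdot 5 - 20 \cdot 5^{2}\right)\right) = 140 \left(89 + \frac{1}{2} \cdot 4 \left(4 + 65 - 20 \cdot 25\right)\right) = 140 \left(89 + \frac{1}{2} \cdot 4 \left(4 + 65 - 500\right)\right) = 140 \left(89 + \frac{1}{2} \cdot 4 \left(-431\right)\right) = 140 \left(89 - 862\right) = 140 \left(-773\right) = -108220$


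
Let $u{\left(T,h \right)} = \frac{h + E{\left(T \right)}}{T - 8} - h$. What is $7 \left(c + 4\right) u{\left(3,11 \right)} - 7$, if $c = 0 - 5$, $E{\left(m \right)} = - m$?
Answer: $\frac{406}{5} \approx 81.2$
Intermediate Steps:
$u{\left(T,h \right)} = - h + \frac{h - T}{-8 + T}$ ($u{\left(T,h \right)} = \frac{h - T}{T - 8} - h = \frac{h - T}{-8 + T} - h = - h + \frac{h - T}{-8 + T}$)
$c = -5$ ($c = 0 - 5 = -5$)
$7 \left(c + 4\right) u{\left(3,11 \right)} - 7 = 7 \left(-5 + 4\right) \frac{\left(-1\right) 3 + 9 \cdot 11 - 3 \cdot 11}{-8 + 3} - 7 = 7 \left(-1\right) \frac{-3 + 99 - 33}{-5} - 7 = - 7 \left(\left(- \frac{1}{5}\right) 63\right) - 7 = \left(-7\right) \left(- \frac{63}{5}\right) - 7 = \frac{441}{5} - 7 = \frac{406}{5}$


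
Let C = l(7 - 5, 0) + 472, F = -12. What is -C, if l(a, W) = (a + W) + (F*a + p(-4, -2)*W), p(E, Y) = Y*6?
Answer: -450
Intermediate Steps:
p(E, Y) = 6*Y
l(a, W) = -11*W - 11*a (l(a, W) = (a + W) + (-12*a + (6*(-2))*W) = (W + a) + (-12*a - 12*W) = (W + a) + (-12*W - 12*a) = -11*W - 11*a)
C = 450 (C = (-11*0 - 11*(7 - 5)) + 472 = (0 - 11*2) + 472 = (0 - 22) + 472 = -22 + 472 = 450)
-C = -1*450 = -450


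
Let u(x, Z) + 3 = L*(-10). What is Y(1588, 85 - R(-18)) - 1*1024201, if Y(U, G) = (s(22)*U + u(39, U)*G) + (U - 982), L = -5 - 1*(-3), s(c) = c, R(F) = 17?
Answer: -987503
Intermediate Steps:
L = -2 (L = -5 + 3 = -2)
u(x, Z) = 17 (u(x, Z) = -3 - 2*(-10) = -3 + 20 = 17)
Y(U, G) = -982 + 17*G + 23*U (Y(U, G) = (22*U + 17*G) + (U - 982) = (17*G + 22*U) + (-982 + U) = -982 + 17*G + 23*U)
Y(1588, 85 - R(-18)) - 1*1024201 = (-982 + 17*(85 - 1*17) + 23*1588) - 1*1024201 = (-982 + 17*(85 - 17) + 36524) - 1024201 = (-982 + 17*68 + 36524) - 1024201 = (-982 + 1156 + 36524) - 1024201 = 36698 - 1024201 = -987503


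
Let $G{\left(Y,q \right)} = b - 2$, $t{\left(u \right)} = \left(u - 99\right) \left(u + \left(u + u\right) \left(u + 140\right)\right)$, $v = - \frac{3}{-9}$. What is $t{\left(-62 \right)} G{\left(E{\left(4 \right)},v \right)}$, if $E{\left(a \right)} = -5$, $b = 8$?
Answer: $9403044$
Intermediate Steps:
$v = \frac{1}{3}$ ($v = \left(-3\right) \left(- \frac{1}{9}\right) = \frac{1}{3} \approx 0.33333$)
$t{\left(u \right)} = \left(-99 + u\right) \left(u + 2 u \left(140 + u\right)\right)$
$G{\left(Y,q \right)} = 6$ ($G{\left(Y,q \right)} = 8 - 2 = 6$)
$t{\left(-62 \right)} G{\left(E{\left(4 \right)},v \right)} = - 62 \left(-27819 + 2 \left(-62\right)^{2} + 83 \left(-62\right)\right) 6 = - 62 \left(-27819 + 2 \cdot 3844 - 5146\right) 6 = - 62 \left(-27819 + 7688 - 5146\right) 6 = \left(-62\right) \left(-25277\right) 6 = 1567174 \cdot 6 = 9403044$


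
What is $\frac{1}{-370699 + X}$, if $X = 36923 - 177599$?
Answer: $- \frac{1}{511375} \approx -1.9555 \cdot 10^{-6}$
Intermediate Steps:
$X = -140676$
$\frac{1}{-370699 + X} = \frac{1}{-370699 - 140676} = \frac{1}{-511375} = - \frac{1}{511375}$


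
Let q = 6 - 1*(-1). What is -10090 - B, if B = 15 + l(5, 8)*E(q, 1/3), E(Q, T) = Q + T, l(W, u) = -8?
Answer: -30139/3 ≈ -10046.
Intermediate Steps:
q = 7 (q = 6 + 1 = 7)
B = -131/3 (B = 15 - 8*(7 + 1/3) = 15 - 8*(7 + ⅓) = 15 - 8*22/3 = 15 - 176/3 = -131/3 ≈ -43.667)
-10090 - B = -10090 - 1*(-131/3) = -10090 + 131/3 = -30139/3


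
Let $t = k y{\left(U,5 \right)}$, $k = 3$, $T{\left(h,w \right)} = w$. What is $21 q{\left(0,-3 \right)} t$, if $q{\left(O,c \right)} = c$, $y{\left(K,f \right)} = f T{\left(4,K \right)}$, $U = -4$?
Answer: $3780$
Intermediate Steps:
$y{\left(K,f \right)} = K f$ ($y{\left(K,f \right)} = f K = K f$)
$t = -60$ ($t = 3 \left(\left(-4\right) 5\right) = 3 \left(-20\right) = -60$)
$21 q{\left(0,-3 \right)} t = 21 \left(-3\right) \left(-60\right) = \left(-63\right) \left(-60\right) = 3780$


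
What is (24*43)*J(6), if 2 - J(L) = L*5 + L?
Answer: -35088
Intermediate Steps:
J(L) = 2 - 6*L (J(L) = 2 - (L*5 + L) = 2 - (5*L + L) = 2 - 6*L)
(24*43)*J(6) = (24*43)*(2 - 6*6) = 1032*(2 - 36) = 1032*(-34) = -35088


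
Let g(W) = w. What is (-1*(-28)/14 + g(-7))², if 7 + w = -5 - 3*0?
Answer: 100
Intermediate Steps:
w = -12 (w = -7 + (-5 - 3*0) = -7 + (-5 + 0) = -7 - 5 = -12)
g(W) = -12
(-1*(-28)/14 + g(-7))² = (-1*(-28)/14 - 12)² = (28*(1/14) - 12)² = (2 - 12)² = (-10)² = 100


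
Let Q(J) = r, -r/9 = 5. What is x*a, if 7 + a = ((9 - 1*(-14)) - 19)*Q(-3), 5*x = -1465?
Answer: 54791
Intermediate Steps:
r = -45 (r = -9*5 = -45)
x = -293 (x = (⅕)*(-1465) = -293)
Q(J) = -45
a = -187 (a = -7 + ((9 - 1*(-14)) - 19)*(-45) = -7 + ((9 + 14) - 19)*(-45) = -7 + (23 - 19)*(-45) = -7 + 4*(-45) = -7 - 180 = -187)
x*a = -293*(-187) = 54791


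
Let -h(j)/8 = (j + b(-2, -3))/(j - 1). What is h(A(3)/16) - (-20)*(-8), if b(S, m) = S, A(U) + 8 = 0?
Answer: -520/3 ≈ -173.33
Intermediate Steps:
A(U) = -8 (A(U) = -8 + 0 = -8)
h(j) = -8*(-2 + j)/(-1 + j) (h(j) = -8*(j - 2)/(j - 1) = -8*(-2 + j)/(-1 + j))
h(A(3)/16) - (-20)*(-8) = 8*(2 - (-8)/16)/(-1 - 8/16) - (-20)*(-8) = 8*(2 - (-8)/16)/(-1 - 8*1/16) - 1*160 = 8*(2 - 1*(-½))/(-1 - ½) - 160 = 8*(2 + ½)/(-3/2) - 160 = 8*(-⅔)*(5/2) - 160 = -40/3 - 160 = -520/3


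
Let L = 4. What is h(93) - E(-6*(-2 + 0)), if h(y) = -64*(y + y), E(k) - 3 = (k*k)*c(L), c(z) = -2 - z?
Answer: -11043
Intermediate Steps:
E(k) = 3 - 6*k² (E(k) = 3 + (k*k)*(-2 - 1*4) = 3 + k²*(-2 - 4) = 3 + k²*(-6) = 3 - 6*k²)
h(y) = -128*y
h(93) - E(-6*(-2 + 0)) = -128*93 - (3 - 6*36*(-2 + 0)²) = -11904 - (3 - 6*(-6*(-2))²) = -11904 - (3 - 6*12²) = -11904 - (3 - 6*144) = -11904 - (3 - 864) = -11904 - 1*(-861) = -11904 + 861 = -11043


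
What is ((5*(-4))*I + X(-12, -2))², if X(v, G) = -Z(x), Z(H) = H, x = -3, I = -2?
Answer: 1849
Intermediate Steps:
X(v, G) = 3 (X(v, G) = -1*(-3) = 3)
((5*(-4))*I + X(-12, -2))² = ((5*(-4))*(-2) + 3)² = (-20*(-2) + 3)² = (40 + 3)² = 43² = 1849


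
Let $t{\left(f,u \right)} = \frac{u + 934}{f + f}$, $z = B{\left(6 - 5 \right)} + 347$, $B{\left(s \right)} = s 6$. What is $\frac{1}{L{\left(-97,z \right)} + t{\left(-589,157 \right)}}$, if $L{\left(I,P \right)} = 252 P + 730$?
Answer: $\frac{1178}{105649017} \approx 1.115 \cdot 10^{-5}$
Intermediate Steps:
$B{\left(s \right)} = 6 s$
$z = 353$ ($z = 6 \left(6 - 5\right) + 347 = 6 \cdot 1 + 347 = 6 + 347 = 353$)
$t{\left(f,u \right)} = \frac{934 + u}{2 f}$
$L{\left(I,P \right)} = 730 + 252 P$
$\frac{1}{L{\left(-97,z \right)} + t{\left(-589,157 \right)}} = \frac{1}{\left(730 + 252 \cdot 353\right) + \frac{934 + 157}{2 \left(-589\right)}} = \frac{1}{\left(730 + 88956\right) + \frac{1}{2} \left(- \frac{1}{589}\right) 1091} = \frac{1}{89686 - \frac{1091}{1178}} = \frac{1}{\frac{105649017}{1178}} = \frac{1178}{105649017}$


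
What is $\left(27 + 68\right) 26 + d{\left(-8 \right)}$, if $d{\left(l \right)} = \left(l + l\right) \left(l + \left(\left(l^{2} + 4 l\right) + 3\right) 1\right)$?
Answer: $2038$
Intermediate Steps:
$d{\left(l \right)} = 2 l \left(3 + l^{2} + 5 l\right)$ ($d{\left(l \right)} = 2 l \left(l + \left(3 + l^{2} + 4 l\right) 1\right) = 2 l \left(l + \left(3 + l^{2} + 4 l\right)\right) = 2 l \left(3 + l^{2} + 5 l\right)$)
$\left(27 + 68\right) 26 + d{\left(-8 \right)} = \left(27 + 68\right) 26 + 2 \left(-8\right) \left(3 + \left(-8\right)^{2} + 5 \left(-8\right)\right) = 95 \cdot 26 + 2 \left(-8\right) \left(3 + 64 - 40\right) = 2470 + 2 \left(-8\right) 27 = 2470 - 432 = 2038$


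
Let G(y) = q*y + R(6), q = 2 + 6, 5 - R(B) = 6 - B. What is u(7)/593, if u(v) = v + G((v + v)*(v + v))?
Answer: 1580/593 ≈ 2.6644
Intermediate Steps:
R(B) = -1 + B (R(B) = 5 - (6 - B) = 5 + (-6 + B) = -1 + B)
q = 8
G(y) = 5 + 8*y (G(y) = 8*y + (-1 + 6) = 8*y + 5 = 5 + 8*y)
u(v) = 5 + v + 32*v² (u(v) = v + (5 + 8*((v + v)*(v + v))) = v + (5 + 8*((2*v)*(2*v))) = v + (5 + 8*(4*v²)) = v + (5 + 32*v²) = 5 + v + 32*v²)
u(7)/593 = (5 + 7 + 32*7²)/593 = (5 + 7 + 32*49)*(1/593) = (5 + 7 + 1568)*(1/593) = 1580*(1/593) = 1580/593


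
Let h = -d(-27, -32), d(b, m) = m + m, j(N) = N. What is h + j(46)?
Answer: 110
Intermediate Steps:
d(b, m) = 2*m
h = 64 (h = -2*(-32) = -1*(-64) = 64)
h + j(46) = 64 + 46 = 110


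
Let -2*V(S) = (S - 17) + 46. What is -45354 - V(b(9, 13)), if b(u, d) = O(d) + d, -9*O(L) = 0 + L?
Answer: -816007/18 ≈ -45334.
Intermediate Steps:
O(L) = -L/9 (O(L) = -(0 + L)/9 = -L/9)
b(u, d) = 8*d/9 (b(u, d) = -d/9 + d = 8*d/9)
V(S) = -29/2 - S/2 (V(S) = -((S - 17) + 46)/2 = -((-17 + S) + 46)/2 = -(29 + S)/2 = -29/2 - S/2)
-45354 - V(b(9, 13)) = -45354 - (-29/2 - 4*13/9) = -45354 - (-29/2 - ½*104/9) = -45354 - (-29/2 - 52/9) = -45354 - 1*(-365/18) = -45354 + 365/18 = -816007/18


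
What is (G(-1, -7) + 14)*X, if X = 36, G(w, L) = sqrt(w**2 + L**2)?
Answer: 504 + 180*sqrt(2) ≈ 758.56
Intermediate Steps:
G(w, L) = sqrt(L**2 + w**2)
(G(-1, -7) + 14)*X = (sqrt((-7)**2 + (-1)**2) + 14)*36 = (sqrt(49 + 1) + 14)*36 = (sqrt(50) + 14)*36 = (5*sqrt(2) + 14)*36 = (14 + 5*sqrt(2))*36 = 504 + 180*sqrt(2)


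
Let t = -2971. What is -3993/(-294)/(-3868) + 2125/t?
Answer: -809465401/1126199144 ≈ -0.71876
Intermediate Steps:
-3993/(-294)/(-3868) + 2125/t = -3993/(-294)/(-3868) + 2125/(-2971) = -3993*(-1/294)*(-1/3868) + 2125*(-1/2971) = (1331/98)*(-1/3868) - 2125/2971 = -1331/379064 - 2125/2971 = -809465401/1126199144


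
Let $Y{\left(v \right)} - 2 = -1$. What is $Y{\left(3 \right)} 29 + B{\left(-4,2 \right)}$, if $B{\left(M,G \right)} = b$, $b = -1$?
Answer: $28$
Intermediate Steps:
$Y{\left(v \right)} = 1$ ($Y{\left(v \right)} = 2 - 1 = 1$)
$B{\left(M,G \right)} = -1$
$Y{\left(3 \right)} 29 + B{\left(-4,2 \right)} = 1 \cdot 29 - 1 = 29 - 1 = 28$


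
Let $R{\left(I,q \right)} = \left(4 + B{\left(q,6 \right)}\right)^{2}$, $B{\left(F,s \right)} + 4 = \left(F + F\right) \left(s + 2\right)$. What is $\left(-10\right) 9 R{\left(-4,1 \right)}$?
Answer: $-23040$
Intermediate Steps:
$B{\left(F,s \right)} = -4 + 2 F \left(2 + s\right)$ ($B{\left(F,s \right)} = -4 + \left(F + F\right) \left(s + 2\right) = -4 + 2 F \left(2 + s\right)$)
$R{\left(I,q \right)} = 256 q^{2}$ ($R{\left(I,q \right)} = \left(4 + \left(-4 + 4 q + 2 q 6\right)\right)^{2} = \left(4 + \left(-4 + 4 q + 12 q\right)\right)^{2} = \left(4 + \left(-4 + 16 q\right)\right)^{2} = \left(16 q\right)^{2} = 256 q^{2}$)
$\left(-10\right) 9 R{\left(-4,1 \right)} = \left(-10\right) 9 \cdot 256 \cdot 1^{2} = - 90 \cdot 256 \cdot 1 = \left(-90\right) 256 = -23040$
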